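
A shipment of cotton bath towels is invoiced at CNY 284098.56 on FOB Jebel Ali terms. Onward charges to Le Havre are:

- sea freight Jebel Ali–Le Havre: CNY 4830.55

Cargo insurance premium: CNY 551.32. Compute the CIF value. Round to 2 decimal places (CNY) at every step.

CIF = FOB price + freight + insurance
CIF = 284098.56 + 4830.55 + 551.32 = 289480.43

CIF value: CNY 289480.43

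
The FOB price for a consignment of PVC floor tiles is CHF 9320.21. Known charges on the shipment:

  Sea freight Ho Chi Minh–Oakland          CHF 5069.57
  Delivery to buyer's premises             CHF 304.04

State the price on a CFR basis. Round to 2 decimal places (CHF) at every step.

CFR price: CHF 14389.78

Not relevant to the conversion: delivery — on the buyer under both terms; not part of either seller's price.
From FOB to CFR, the seller additionally bears: freight.
CFR price = 9320.21 + 5069.57 = 14389.78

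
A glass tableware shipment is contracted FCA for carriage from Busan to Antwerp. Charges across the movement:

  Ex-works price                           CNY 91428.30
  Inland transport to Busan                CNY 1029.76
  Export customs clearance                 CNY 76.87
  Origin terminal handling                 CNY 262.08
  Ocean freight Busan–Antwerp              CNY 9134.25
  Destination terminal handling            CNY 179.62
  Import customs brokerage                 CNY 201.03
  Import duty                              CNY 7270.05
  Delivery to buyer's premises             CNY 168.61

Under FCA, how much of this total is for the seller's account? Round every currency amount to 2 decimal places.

Seller's account: CNY 92534.93

FCA: the seller delivers export-cleared goods to the carrier; the buyer bears costs from that point.
Seller's account: goods 91428.30 + inland to port 1029.76 + export clearance 76.87 = 92534.93
Buyer's account: origin terminal 262.08 + freight 9134.25 + destination terminal 179.62 + brokerage 201.03 + duty 7270.05 + delivery 168.61 = 17215.64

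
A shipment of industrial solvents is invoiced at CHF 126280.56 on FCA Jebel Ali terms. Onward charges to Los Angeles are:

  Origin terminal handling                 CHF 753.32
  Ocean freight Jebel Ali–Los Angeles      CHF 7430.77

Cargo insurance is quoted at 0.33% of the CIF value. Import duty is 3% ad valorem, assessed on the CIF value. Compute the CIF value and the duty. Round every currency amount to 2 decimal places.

CIF value: CHF 134909.85; import duty: CHF 4047.30

Let C be the CIF value. C = FCA price + pre-shipment costs + freight + 0.33% × C
C − 0.33% × C = 126280.56 + 753.32 + 7430.77
0.9967 × C = 134464.65
C = 134464.65 / 0.9967 = 134909.85
Insurance premium = 0.33% × 134909.85 = 445.20
Import duty = 134909.85 × 3% = 4047.30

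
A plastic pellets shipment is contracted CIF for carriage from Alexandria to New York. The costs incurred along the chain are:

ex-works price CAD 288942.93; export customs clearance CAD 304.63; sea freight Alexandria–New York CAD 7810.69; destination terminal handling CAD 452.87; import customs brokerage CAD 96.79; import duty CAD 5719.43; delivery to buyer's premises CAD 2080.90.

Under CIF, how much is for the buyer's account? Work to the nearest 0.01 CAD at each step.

Buyer's account: CAD 8349.99

CIF: the seller pays costs through ocean freight and marine insurance to the destination port.
Seller's account: goods 288942.93 + export clearance 304.63 + freight 7810.69 = 297058.25
Buyer's account: destination terminal 452.87 + brokerage 96.79 + duty 5719.43 + delivery 2080.90 = 8349.99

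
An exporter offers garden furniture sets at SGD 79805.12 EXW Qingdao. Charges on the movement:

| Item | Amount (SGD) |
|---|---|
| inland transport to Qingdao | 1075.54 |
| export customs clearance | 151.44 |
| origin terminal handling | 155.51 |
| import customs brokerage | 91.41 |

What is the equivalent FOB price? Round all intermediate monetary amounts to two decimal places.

Not relevant to the conversion: brokerage — on the buyer under both terms; not part of either seller's price.
From EXW to FOB, the seller additionally bears: inland to port, export clearance, origin terminal.
FOB price = 79805.12 + 1075.54 + 151.44 + 155.51 = 81187.61

FOB price: SGD 81187.61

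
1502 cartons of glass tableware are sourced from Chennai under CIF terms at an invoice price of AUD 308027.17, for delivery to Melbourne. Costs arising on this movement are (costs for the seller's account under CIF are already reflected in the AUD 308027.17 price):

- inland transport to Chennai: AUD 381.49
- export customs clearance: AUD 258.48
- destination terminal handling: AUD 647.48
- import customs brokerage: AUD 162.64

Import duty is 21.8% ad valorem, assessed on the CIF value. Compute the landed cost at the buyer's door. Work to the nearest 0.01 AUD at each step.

CIF: the seller pays costs through ocean freight and marine insurance to the destination port.
Already in the invoice (seller's account under CIF): inland to port, export clearance — exclude.
The CIF price already equals the CIF value: 308027.17
Import duty = 308027.17 × 21.8% = 67149.92
Buyer bears: destination terminal 647.48 + brokerage 162.64 + duty 67149.92 = 67960.04
Landed cost = invoice 308027.17 + 67960.04 = 375987.21

Total landed cost: AUD 375987.21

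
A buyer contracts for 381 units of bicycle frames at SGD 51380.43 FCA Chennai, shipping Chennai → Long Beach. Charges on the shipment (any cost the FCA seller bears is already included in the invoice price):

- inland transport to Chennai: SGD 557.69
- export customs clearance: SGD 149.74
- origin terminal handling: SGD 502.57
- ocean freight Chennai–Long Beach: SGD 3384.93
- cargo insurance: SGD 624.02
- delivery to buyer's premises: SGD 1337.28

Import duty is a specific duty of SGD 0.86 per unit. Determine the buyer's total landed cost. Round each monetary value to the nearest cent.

FCA: the seller delivers export-cleared goods to the carrier; the buyer bears costs from that point.
Already in the invoice (seller's account under FCA): inland to port, export clearance — exclude.
CIF value = FCA price + origin terminal + freight + insurance = 51380.43 + 502.57 + 3384.93 + 624.02 = 55891.95
Import duty = 381 × 0.86 = 327.66
Buyer bears: origin terminal 502.57 + freight 3384.93 + insurance 624.02 + delivery 1337.28 + duty 327.66 = 6176.46
Landed cost = invoice 51380.43 + 6176.46 = 57556.89

Total landed cost: SGD 57556.89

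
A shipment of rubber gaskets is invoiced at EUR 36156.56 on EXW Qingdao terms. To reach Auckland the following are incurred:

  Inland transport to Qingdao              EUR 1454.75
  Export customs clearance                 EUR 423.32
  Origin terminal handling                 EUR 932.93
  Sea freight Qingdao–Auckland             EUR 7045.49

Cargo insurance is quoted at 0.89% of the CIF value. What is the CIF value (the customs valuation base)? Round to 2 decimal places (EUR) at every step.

CIF value: EUR 46426.24

Let C be the CIF value. C = EXW price + pre-shipment costs + freight + 0.89% × C
C − 0.89% × C = 36156.56 + 1454.75 + 423.32 + 932.93 + 7045.49
0.9911 × C = 46013.05
C = 46013.05 / 0.9911 = 46426.24
Insurance premium = 0.89% × 46426.24 = 413.19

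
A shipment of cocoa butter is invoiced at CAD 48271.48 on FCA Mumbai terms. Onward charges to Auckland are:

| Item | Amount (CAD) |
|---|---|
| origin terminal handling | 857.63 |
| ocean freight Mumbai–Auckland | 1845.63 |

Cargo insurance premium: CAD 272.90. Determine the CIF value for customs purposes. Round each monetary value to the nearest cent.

CIF value: CAD 51247.64

CIF = FCA price + pre-shipment costs + freight + insurance
CIF = 48271.48 + 857.63 + 1845.63 + 272.90 = 51247.64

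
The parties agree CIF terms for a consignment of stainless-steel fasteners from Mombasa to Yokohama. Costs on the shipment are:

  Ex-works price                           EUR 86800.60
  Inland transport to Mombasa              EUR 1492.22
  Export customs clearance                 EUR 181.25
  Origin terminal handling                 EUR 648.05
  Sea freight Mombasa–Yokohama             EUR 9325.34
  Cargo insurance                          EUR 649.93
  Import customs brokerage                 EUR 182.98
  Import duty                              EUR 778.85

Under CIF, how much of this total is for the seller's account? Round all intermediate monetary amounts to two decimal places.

Seller's account: EUR 99097.39

CIF: the seller pays costs through ocean freight and marine insurance to the destination port.
Seller's account: goods 86800.60 + inland to port 1492.22 + export clearance 181.25 + origin terminal 648.05 + freight 9325.34 + insurance 649.93 = 99097.39
Buyer's account: brokerage 182.98 + duty 778.85 = 961.83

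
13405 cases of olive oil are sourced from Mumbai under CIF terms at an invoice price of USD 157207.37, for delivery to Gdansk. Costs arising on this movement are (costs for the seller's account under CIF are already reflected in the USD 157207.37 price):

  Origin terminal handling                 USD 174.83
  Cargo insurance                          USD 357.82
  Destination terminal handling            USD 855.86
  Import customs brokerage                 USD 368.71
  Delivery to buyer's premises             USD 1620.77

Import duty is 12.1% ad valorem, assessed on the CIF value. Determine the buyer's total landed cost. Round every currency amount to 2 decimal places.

Total landed cost: USD 179074.80

CIF: the seller pays costs through ocean freight and marine insurance to the destination port.
Already in the invoice (seller's account under CIF): origin terminal, insurance — exclude.
The CIF price already equals the CIF value: 157207.37
Import duty = 157207.37 × 12.1% = 19022.09
Buyer bears: destination terminal 855.86 + brokerage 368.71 + delivery 1620.77 + duty 19022.09 = 21867.43
Landed cost = invoice 157207.37 + 21867.43 = 179074.80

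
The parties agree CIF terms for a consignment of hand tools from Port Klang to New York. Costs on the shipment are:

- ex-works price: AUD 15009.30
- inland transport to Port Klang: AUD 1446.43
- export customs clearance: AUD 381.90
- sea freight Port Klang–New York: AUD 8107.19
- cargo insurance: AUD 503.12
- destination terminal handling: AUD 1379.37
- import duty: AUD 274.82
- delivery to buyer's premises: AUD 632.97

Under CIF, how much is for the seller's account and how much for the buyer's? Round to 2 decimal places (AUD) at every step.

Seller: AUD 25447.94; buyer: AUD 2287.16

CIF: the seller pays costs through ocean freight and marine insurance to the destination port.
Seller's account: goods 15009.30 + inland to port 1446.43 + export clearance 381.90 + freight 8107.19 + insurance 503.12 = 25447.94
Buyer's account: destination terminal 1379.37 + duty 274.82 + delivery 632.97 = 2287.16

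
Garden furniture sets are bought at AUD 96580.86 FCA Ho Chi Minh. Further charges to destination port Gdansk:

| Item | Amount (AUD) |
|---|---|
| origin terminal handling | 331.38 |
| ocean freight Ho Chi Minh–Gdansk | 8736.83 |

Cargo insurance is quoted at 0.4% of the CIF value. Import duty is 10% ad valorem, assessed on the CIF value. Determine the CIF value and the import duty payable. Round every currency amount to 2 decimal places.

CIF value: AUD 106073.36; import duty: AUD 10607.34

Let C be the CIF value. C = FCA price + pre-shipment costs + freight + 0.4% × C
C − 0.4% × C = 96580.86 + 331.38 + 8736.83
0.996 × C = 105649.07
C = 105649.07 / 0.996 = 106073.36
Insurance premium = 0.4% × 106073.36 = 424.29
Import duty = 106073.36 × 10% = 10607.34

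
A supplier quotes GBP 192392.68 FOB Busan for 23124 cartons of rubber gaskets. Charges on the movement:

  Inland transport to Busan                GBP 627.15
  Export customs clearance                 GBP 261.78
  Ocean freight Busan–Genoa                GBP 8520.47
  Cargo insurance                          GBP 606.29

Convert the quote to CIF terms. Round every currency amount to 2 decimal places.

CIF price: GBP 201519.44

Not relevant to the conversion: inland to port, export clearance — on the seller under both FOB and CIF; already in the FOB price and stays in the CIF price.
From FOB to CIF, the seller additionally bears: freight, insurance.
CIF price = 192392.68 + 8520.47 + 606.29 = 201519.44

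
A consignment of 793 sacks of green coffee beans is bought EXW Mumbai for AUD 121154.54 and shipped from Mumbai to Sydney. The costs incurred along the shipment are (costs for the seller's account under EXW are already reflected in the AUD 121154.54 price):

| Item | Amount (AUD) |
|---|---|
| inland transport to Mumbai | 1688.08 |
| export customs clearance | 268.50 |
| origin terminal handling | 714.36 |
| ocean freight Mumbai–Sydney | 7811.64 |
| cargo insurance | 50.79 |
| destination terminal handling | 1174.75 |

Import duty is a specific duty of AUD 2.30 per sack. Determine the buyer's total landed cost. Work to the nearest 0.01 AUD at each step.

EXW: the seller makes goods available at their premises; the buyer bears all onward costs.
CIF value = EXW price + inland to port + export clearance + origin terminal + freight + insurance = 121154.54 + 1688.08 + 268.50 + 714.36 + 7811.64 + 50.79 = 131687.91
Import duty = 793 × 2.30 = 1823.90
Buyer bears: inland to port 1688.08 + export clearance 268.50 + origin terminal 714.36 + freight 7811.64 + insurance 50.79 + destination terminal 1174.75 + duty 1823.90 = 13532.02
Landed cost = invoice 121154.54 + 13532.02 = 134686.56

Total landed cost: AUD 134686.56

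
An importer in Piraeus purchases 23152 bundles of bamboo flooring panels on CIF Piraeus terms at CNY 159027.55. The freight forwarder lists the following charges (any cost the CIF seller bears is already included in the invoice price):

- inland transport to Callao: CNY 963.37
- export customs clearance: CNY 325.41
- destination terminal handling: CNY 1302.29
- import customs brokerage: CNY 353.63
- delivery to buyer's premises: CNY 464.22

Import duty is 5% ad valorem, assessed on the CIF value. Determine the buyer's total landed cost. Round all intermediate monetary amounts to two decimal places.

Total landed cost: CNY 169099.07

CIF: the seller pays costs through ocean freight and marine insurance to the destination port.
Already in the invoice (seller's account under CIF): inland to port, export clearance — exclude.
The CIF price already equals the CIF value: 159027.55
Import duty = 159027.55 × 5% = 7951.38
Buyer bears: destination terminal 1302.29 + brokerage 353.63 + delivery 464.22 + duty 7951.38 = 10071.52
Landed cost = invoice 159027.55 + 10071.52 = 169099.07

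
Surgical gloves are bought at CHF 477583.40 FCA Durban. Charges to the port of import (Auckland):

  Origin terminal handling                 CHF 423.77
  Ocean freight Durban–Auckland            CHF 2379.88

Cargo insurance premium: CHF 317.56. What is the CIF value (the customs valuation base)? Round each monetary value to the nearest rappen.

CIF value: CHF 480704.61

CIF = FCA price + pre-shipment costs + freight + insurance
CIF = 477583.40 + 423.77 + 2379.88 + 317.56 = 480704.61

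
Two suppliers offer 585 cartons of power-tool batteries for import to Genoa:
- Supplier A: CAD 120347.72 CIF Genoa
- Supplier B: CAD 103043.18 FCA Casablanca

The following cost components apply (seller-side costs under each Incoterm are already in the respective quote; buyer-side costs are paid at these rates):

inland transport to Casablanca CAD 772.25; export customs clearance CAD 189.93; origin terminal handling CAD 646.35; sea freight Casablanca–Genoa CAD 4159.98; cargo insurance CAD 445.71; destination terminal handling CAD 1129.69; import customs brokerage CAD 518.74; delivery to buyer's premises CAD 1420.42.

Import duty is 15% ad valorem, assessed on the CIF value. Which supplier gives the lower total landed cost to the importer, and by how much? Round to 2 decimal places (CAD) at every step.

Supplier A (CIF):
The CIF price already equals the CIF value: 120347.72
Import duty = 120347.72 × 15% = 18052.16
Buyer bears (A): 1129.69 + 518.74 + 1420.42 = 3068.85
Landed cost (A) = invoice 120347.72 + 3068.85 + duty 18052.16 = 141468.73
Supplier B (FCA):
CIF value = FCA price + origin terminal + freight + insurance = 103043.18 + 646.35 + 4159.98 + 445.71 = 108295.22
Import duty = 108295.22 × 15% = 16244.28
Buyer bears (B): 646.35 + 4159.98 + 445.71 + 1129.69 + 518.74 + 1420.42 = 8320.89
Landed cost (B) = invoice 103043.18 + 8320.89 + duty 16244.28 = 127608.35
Difference = |141468.73 − 127608.35| = 13860.38

Supplier B is cheaper by CAD 13860.38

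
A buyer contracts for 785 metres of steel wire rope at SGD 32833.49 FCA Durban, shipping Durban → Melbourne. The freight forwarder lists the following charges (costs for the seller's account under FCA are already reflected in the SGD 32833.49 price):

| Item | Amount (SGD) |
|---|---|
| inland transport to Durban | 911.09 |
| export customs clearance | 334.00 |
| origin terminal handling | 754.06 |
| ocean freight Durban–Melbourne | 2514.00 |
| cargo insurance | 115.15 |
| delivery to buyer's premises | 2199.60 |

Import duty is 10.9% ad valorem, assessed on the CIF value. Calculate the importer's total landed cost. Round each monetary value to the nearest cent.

Total landed cost: SGD 42363.92

FCA: the seller delivers export-cleared goods to the carrier; the buyer bears costs from that point.
Already in the invoice (seller's account under FCA): inland to port, export clearance — exclude.
CIF value = FCA price + origin terminal + freight + insurance = 32833.49 + 754.06 + 2514.00 + 115.15 = 36216.70
Import duty = 36216.70 × 10.9% = 3947.62
Buyer bears: origin terminal 754.06 + freight 2514.00 + insurance 115.15 + delivery 2199.60 + duty 3947.62 = 9530.43
Landed cost = invoice 32833.49 + 9530.43 = 42363.92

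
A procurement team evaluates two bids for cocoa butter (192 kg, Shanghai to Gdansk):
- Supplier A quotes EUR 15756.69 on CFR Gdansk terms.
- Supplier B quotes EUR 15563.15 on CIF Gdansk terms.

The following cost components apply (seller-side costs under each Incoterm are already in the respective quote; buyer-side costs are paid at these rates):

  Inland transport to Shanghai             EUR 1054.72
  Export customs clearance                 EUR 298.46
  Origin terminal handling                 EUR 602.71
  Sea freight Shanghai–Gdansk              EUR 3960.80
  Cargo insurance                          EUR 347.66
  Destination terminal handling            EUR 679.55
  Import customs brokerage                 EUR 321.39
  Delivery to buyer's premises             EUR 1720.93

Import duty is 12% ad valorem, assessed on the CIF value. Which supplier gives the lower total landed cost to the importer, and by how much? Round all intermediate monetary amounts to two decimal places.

Supplier B is cheaper by EUR 606.14

Supplier A (CFR):
CIF value = CFR price + insurance = 15756.69 + 347.66 = 16104.35
Import duty = 16104.35 × 12% = 1932.52
Buyer bears (A): 347.66 + 679.55 + 321.39 + 1720.93 = 3069.53
Landed cost (A) = invoice 15756.69 + 3069.53 + duty 1932.52 = 20758.74
Supplier B (CIF):
The CIF price already equals the CIF value: 15563.15
Import duty = 15563.15 × 12% = 1867.58
Buyer bears (B): 679.55 + 321.39 + 1720.93 = 2721.87
Landed cost (B) = invoice 15563.15 + 2721.87 + duty 1867.58 = 20152.60
Difference = |20758.74 − 20152.60| = 606.14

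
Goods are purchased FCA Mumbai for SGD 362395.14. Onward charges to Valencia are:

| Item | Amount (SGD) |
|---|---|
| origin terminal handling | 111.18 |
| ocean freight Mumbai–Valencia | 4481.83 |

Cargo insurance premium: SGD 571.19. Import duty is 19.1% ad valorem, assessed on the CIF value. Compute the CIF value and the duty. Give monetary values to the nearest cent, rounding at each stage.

CIF = FCA price + pre-shipment costs + freight + insurance
CIF = 362395.14 + 111.18 + 4481.83 + 571.19 = 367559.34
Import duty = 367559.34 × 19.1% = 70203.83

CIF value: SGD 367559.34; import duty: SGD 70203.83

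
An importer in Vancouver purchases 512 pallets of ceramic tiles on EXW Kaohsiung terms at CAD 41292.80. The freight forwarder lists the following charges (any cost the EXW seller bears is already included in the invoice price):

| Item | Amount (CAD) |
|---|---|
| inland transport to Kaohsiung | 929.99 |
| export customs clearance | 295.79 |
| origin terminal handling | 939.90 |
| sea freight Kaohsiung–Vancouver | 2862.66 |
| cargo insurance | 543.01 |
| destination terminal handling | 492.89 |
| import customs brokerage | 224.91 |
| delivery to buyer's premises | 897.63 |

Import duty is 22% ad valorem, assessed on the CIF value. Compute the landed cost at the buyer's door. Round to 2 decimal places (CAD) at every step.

Total landed cost: CAD 58789.69

EXW: the seller makes goods available at their premises; the buyer bears all onward costs.
CIF value = EXW price + inland to port + export clearance + origin terminal + freight + insurance = 41292.80 + 929.99 + 295.79 + 939.90 + 2862.66 + 543.01 = 46864.15
Import duty = 46864.15 × 22% = 10310.11
Buyer bears: inland to port 929.99 + export clearance 295.79 + origin terminal 939.90 + freight 2862.66 + insurance 543.01 + destination terminal 492.89 + brokerage 224.91 + delivery 897.63 + duty 10310.11 = 17496.89
Landed cost = invoice 41292.80 + 17496.89 = 58789.69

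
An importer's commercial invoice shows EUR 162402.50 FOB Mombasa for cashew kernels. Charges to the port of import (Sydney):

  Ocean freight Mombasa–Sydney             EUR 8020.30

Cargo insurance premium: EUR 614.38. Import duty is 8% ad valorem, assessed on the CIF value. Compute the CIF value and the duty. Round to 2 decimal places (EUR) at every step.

CIF value: EUR 171037.18; import duty: EUR 13682.97

CIF = FOB price + freight + insurance
CIF = 162402.50 + 8020.30 + 614.38 = 171037.18
Import duty = 171037.18 × 8% = 13682.97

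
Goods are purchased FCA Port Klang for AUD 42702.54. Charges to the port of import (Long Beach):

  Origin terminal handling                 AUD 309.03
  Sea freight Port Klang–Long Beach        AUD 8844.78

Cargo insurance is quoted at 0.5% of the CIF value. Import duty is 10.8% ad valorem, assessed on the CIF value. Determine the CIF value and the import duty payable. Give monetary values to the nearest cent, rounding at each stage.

Let C be the CIF value. C = FCA price + pre-shipment costs + freight + 0.5% × C
C − 0.5% × C = 42702.54 + 309.03 + 8844.78
0.995 × C = 51856.35
C = 51856.35 / 0.995 = 52116.93
Insurance premium = 0.5% × 52116.93 = 260.58
Import duty = 52116.93 × 10.8% = 5628.63

CIF value: AUD 52116.93; import duty: AUD 5628.63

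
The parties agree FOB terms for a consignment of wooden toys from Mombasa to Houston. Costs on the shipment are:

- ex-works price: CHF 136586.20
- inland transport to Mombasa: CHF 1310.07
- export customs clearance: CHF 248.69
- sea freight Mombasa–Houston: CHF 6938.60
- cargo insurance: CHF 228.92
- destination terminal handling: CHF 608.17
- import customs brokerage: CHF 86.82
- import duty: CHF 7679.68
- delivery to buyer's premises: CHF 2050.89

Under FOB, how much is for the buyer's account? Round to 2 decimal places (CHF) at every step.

Buyer's account: CHF 17593.08

FOB: the seller bears costs until goods are on board at the origin port; the buyer bears freight, insurance and all costs thereafter.
Seller's account: goods 136586.20 + inland to port 1310.07 + export clearance 248.69 = 138144.96
Buyer's account: freight 6938.60 + insurance 228.92 + destination terminal 608.17 + brokerage 86.82 + duty 7679.68 + delivery 2050.89 = 17593.08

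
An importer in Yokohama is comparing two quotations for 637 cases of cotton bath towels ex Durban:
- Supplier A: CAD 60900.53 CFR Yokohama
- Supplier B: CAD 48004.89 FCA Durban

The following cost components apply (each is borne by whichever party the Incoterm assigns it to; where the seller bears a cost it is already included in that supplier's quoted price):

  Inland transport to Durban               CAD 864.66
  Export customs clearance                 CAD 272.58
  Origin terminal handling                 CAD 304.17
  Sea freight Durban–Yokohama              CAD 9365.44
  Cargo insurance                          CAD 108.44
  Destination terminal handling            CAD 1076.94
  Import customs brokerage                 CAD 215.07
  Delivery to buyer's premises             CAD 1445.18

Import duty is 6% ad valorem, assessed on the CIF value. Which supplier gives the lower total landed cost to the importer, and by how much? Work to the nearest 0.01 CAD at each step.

Supplier A (CFR):
CIF value = CFR price + insurance = 60900.53 + 108.44 = 61008.97
Import duty = 61008.97 × 6% = 3660.54
Buyer bears (A): 108.44 + 1076.94 + 215.07 + 1445.18 = 2845.63
Landed cost (A) = invoice 60900.53 + 2845.63 + duty 3660.54 = 67406.70
Supplier B (FCA):
CIF value = FCA price + origin terminal + freight + insurance = 48004.89 + 304.17 + 9365.44 + 108.44 = 57782.94
Import duty = 57782.94 × 6% = 3466.98
Buyer bears (B): 304.17 + 9365.44 + 108.44 + 1076.94 + 215.07 + 1445.18 = 12515.24
Landed cost (B) = invoice 48004.89 + 12515.24 + duty 3466.98 = 63987.11
Difference = |67406.70 − 63987.11| = 3419.59

Supplier B is cheaper by CAD 3419.59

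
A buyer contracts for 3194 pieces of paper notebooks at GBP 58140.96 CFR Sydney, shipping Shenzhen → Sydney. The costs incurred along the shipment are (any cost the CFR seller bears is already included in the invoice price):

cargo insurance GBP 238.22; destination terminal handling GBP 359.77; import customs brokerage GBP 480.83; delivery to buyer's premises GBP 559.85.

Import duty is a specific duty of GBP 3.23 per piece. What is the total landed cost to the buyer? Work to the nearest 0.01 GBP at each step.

Total landed cost: GBP 70096.25

CFR: the seller pays costs through ocean freight to the destination port, but not insurance.
CIF value = CFR price + insurance = 58140.96 + 238.22 = 58379.18
Import duty = 3194 × 3.23 = 10316.62
Buyer bears: insurance 238.22 + destination terminal 359.77 + brokerage 480.83 + delivery 559.85 + duty 10316.62 = 11955.29
Landed cost = invoice 58140.96 + 11955.29 = 70096.25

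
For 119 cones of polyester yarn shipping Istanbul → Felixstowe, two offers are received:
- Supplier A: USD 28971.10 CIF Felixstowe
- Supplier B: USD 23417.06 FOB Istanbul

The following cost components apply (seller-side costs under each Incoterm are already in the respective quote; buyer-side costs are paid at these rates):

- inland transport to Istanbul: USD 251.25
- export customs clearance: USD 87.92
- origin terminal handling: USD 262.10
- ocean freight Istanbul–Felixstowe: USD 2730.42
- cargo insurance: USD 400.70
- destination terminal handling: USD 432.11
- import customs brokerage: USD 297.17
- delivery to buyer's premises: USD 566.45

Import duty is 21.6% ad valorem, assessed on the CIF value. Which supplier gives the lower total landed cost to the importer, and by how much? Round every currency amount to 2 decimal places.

Supplier A (CIF):
The CIF price already equals the CIF value: 28971.10
Import duty = 28971.10 × 21.6% = 6257.76
Buyer bears (A): 432.11 + 297.17 + 566.45 = 1295.73
Landed cost (A) = invoice 28971.10 + 1295.73 + duty 6257.76 = 36524.59
Supplier B (FOB):
CIF value = FOB price + freight + insurance = 23417.06 + 2730.42 + 400.70 = 26548.18
Import duty = 26548.18 × 21.6% = 5734.41
Buyer bears (B): 2730.42 + 400.70 + 432.11 + 297.17 + 566.45 = 4426.85
Landed cost (B) = invoice 23417.06 + 4426.85 + duty 5734.41 = 33578.32
Difference = |36524.59 − 33578.32| = 2946.27

Supplier B is cheaper by USD 2946.27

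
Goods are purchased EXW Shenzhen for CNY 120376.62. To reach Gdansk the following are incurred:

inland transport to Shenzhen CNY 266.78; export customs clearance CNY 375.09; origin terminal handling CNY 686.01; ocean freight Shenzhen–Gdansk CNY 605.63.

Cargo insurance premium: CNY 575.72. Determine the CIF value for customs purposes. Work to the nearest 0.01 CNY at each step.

CIF value: CNY 122885.85

CIF = EXW price + pre-shipment costs + freight + insurance
CIF = 120376.62 + 266.78 + 375.09 + 686.01 + 605.63 + 575.72 = 122885.85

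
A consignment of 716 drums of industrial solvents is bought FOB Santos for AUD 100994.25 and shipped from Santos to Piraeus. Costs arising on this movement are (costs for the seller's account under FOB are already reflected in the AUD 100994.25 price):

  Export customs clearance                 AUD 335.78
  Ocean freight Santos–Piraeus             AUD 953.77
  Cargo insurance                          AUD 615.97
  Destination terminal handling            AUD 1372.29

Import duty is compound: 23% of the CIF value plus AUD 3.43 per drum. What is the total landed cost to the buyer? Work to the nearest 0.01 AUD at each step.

FOB: the seller bears costs until goods are on board at the origin port; the buyer bears freight, insurance and all costs thereafter.
Already in the invoice (seller's account under FOB): export clearance — exclude.
CIF value = FOB price + freight + insurance = 100994.25 + 953.77 + 615.97 = 102563.99
Ad valorem component: 102563.99 × 23% = 23589.72
Specific component: 716 × 3.43 = 2455.88
Import duty = 23589.72 + 2455.88 = 26045.60
Buyer bears: freight 953.77 + insurance 615.97 + destination terminal 1372.29 + duty 26045.60 = 28987.63
Landed cost = invoice 100994.25 + 28987.63 = 129981.88

Total landed cost: AUD 129981.88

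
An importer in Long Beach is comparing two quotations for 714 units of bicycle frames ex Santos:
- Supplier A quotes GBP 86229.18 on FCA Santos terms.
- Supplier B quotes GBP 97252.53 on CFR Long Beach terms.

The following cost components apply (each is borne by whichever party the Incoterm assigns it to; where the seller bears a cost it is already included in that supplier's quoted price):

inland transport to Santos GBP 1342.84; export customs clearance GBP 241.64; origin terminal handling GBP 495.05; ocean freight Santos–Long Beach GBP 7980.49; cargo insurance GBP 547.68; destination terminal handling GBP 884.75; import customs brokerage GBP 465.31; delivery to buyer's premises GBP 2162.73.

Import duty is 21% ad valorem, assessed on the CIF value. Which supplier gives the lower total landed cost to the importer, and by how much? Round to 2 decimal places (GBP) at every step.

Supplier A (FCA):
CIF value = FCA price + origin terminal + freight + insurance = 86229.18 + 495.05 + 7980.49 + 547.68 = 95252.40
Import duty = 95252.40 × 21% = 20003.00
Buyer bears (A): 495.05 + 7980.49 + 547.68 + 884.75 + 465.31 + 2162.73 = 12536.01
Landed cost (A) = invoice 86229.18 + 12536.01 + duty 20003.00 = 118768.19
Supplier B (CFR):
CIF value = CFR price + insurance = 97252.53 + 547.68 = 97800.21
Import duty = 97800.21 × 21% = 20538.04
Buyer bears (B): 547.68 + 884.75 + 465.31 + 2162.73 = 4060.47
Landed cost (B) = invoice 97252.53 + 4060.47 + duty 20538.04 = 121851.04
Difference = |118768.19 − 121851.04| = 3082.85

Supplier A is cheaper by GBP 3082.85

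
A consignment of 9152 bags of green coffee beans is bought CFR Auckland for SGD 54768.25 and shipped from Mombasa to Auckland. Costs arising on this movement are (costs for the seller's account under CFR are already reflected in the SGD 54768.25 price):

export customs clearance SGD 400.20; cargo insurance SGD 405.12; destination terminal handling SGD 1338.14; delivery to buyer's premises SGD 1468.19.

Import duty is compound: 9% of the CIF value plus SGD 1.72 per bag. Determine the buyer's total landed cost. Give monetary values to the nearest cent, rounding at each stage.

CFR: the seller pays costs through ocean freight to the destination port, but not insurance.
Already in the invoice (seller's account under CFR): export clearance — exclude.
CIF value = CFR price + insurance = 54768.25 + 405.12 = 55173.37
Ad valorem component: 55173.37 × 9% = 4965.60
Specific component: 9152 × 1.72 = 15741.44
Import duty = 4965.60 + 15741.44 = 20707.04
Buyer bears: insurance 405.12 + destination terminal 1338.14 + delivery 1468.19 + duty 20707.04 = 23918.49
Landed cost = invoice 54768.25 + 23918.49 = 78686.74

Total landed cost: SGD 78686.74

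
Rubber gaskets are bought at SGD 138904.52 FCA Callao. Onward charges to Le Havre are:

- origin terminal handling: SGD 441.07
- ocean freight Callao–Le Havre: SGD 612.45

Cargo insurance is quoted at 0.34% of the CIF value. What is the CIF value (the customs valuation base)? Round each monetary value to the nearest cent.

CIF value: SGD 140435.52

Let C be the CIF value. C = FCA price + pre-shipment costs + freight + 0.34% × C
C − 0.34% × C = 138904.52 + 441.07 + 612.45
0.9966 × C = 139958.04
C = 139958.04 / 0.9966 = 140435.52
Insurance premium = 0.34% × 140435.52 = 477.48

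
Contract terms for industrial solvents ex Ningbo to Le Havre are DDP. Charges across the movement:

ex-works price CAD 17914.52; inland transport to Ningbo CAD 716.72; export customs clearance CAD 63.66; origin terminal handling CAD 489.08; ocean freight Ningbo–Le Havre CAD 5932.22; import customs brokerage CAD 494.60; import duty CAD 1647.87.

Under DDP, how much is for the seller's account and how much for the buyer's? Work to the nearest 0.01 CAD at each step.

Seller: CAD 27258.67; buyer: CAD 0.00

DDP: the seller bears all costs including import duty.
Seller's account: goods 17914.52 + inland to port 716.72 + export clearance 63.66 + origin terminal 489.08 + freight 5932.22 + brokerage 494.60 + duty 1647.87 = 27258.67
Buyer's account: 0.00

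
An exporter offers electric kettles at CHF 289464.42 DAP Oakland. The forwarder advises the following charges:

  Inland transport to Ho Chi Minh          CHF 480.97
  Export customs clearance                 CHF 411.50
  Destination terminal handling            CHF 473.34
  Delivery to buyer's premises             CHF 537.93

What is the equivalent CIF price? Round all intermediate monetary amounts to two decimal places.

CIF price: CHF 288453.15

Not relevant to the conversion: inland to port, export clearance — on the seller under both DAP and CIF; already in the DAP price and stays in the CIF price.
From DAP to CIF, the seller no longer bears: destination terminal, delivery.
CIF price = 289464.42 − 473.34 − 537.93 = 288453.15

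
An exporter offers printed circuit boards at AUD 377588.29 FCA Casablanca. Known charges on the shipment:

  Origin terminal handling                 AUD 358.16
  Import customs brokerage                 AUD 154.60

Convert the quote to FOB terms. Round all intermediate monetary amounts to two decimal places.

FOB price: AUD 377946.45

Not relevant to the conversion: brokerage — on the buyer under both terms; not part of either seller's price.
From FCA to FOB, the seller additionally bears: origin terminal.
FOB price = 377588.29 + 358.16 = 377946.45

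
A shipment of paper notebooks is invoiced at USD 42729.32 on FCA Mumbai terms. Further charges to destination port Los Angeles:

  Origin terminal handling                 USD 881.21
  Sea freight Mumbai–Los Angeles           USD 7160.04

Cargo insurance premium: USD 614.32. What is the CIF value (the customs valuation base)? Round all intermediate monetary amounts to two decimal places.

CIF = FCA price + pre-shipment costs + freight + insurance
CIF = 42729.32 + 881.21 + 7160.04 + 614.32 = 51384.89

CIF value: USD 51384.89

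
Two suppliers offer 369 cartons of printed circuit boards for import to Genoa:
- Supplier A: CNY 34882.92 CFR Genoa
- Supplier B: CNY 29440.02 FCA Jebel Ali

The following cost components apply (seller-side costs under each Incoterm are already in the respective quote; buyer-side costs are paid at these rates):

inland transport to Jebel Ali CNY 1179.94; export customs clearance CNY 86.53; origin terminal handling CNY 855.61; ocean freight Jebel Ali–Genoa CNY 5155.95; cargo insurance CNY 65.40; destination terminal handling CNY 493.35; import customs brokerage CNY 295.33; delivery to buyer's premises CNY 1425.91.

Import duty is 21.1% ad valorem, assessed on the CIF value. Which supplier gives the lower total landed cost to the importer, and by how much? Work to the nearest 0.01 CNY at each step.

Supplier A (CFR):
CIF value = CFR price + insurance = 34882.92 + 65.40 = 34948.32
Import duty = 34948.32 × 21.1% = 7374.10
Buyer bears (A): 65.40 + 493.35 + 295.33 + 1425.91 = 2279.99
Landed cost (A) = invoice 34882.92 + 2279.99 + duty 7374.10 = 44537.01
Supplier B (FCA):
CIF value = FCA price + origin terminal + freight + insurance = 29440.02 + 855.61 + 5155.95 + 65.40 = 35516.98
Import duty = 35516.98 × 21.1% = 7494.08
Buyer bears (B): 855.61 + 5155.95 + 65.40 + 493.35 + 295.33 + 1425.91 = 8291.55
Landed cost (B) = invoice 29440.02 + 8291.55 + duty 7494.08 = 45225.65
Difference = |44537.01 − 45225.65| = 688.64

Supplier A is cheaper by CNY 688.64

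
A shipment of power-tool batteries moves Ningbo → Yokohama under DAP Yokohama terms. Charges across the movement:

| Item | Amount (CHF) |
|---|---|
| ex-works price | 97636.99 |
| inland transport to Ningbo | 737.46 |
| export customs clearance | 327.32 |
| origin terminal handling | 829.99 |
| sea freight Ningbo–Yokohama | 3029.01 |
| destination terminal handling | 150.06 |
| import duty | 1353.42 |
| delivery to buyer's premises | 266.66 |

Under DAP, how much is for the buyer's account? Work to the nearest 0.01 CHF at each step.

Buyer's account: CHF 1353.42

DAP: the seller bears all costs to the named destination except import duty and clearance.
Seller's account: goods 97636.99 + inland to port 737.46 + export clearance 327.32 + origin terminal 829.99 + freight 3029.01 + destination terminal 150.06 + delivery 266.66 = 102977.49
Buyer's account: duty 1353.42 = 1353.42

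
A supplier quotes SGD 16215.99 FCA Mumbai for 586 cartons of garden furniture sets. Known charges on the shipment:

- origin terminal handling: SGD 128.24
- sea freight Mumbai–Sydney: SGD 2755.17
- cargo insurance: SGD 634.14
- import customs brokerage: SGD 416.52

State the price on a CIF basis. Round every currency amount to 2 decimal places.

Not relevant to the conversion: brokerage — on the buyer under both terms; not part of either seller's price.
From FCA to CIF, the seller additionally bears: origin terminal, freight, insurance.
CIF price = 16215.99 + 128.24 + 2755.17 + 634.14 = 19733.54

CIF price: SGD 19733.54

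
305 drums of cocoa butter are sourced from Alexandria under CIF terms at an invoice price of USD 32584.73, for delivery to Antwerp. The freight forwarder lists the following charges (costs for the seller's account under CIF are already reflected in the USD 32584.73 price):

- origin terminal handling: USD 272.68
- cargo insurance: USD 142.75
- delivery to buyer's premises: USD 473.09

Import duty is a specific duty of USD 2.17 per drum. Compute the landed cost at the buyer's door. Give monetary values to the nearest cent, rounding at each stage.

CIF: the seller pays costs through ocean freight and marine insurance to the destination port.
Already in the invoice (seller's account under CIF): origin terminal, insurance — exclude.
The CIF price already equals the CIF value: 32584.73
Import duty = 305 × 2.17 = 661.85
Buyer bears: delivery 473.09 + duty 661.85 = 1134.94
Landed cost = invoice 32584.73 + 1134.94 = 33719.67

Total landed cost: USD 33719.67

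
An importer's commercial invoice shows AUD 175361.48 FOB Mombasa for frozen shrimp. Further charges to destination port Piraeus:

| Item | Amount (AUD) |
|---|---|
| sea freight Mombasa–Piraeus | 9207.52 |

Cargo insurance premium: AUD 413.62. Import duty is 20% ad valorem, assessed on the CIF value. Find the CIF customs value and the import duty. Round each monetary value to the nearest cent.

CIF = FOB price + freight + insurance
CIF = 175361.48 + 9207.52 + 413.62 = 184982.62
Import duty = 184982.62 × 20% = 36996.52

CIF value: AUD 184982.62; import duty: AUD 36996.52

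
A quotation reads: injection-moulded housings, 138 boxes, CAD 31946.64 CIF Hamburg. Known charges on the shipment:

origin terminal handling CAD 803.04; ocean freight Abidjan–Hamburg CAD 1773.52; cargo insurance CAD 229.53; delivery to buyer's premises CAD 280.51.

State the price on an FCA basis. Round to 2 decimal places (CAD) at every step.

FCA price: CAD 29140.55

Not relevant to the conversion: delivery — on the buyer under both terms; not part of either seller's price.
From CIF to FCA, the seller no longer bears: origin terminal, freight, insurance.
FCA price = 31946.64 − 803.04 − 1773.52 − 229.53 = 29140.55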